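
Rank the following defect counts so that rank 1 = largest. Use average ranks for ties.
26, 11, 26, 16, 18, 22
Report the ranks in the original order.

Sorted (descending): 26, 26, 22, 18, 16, 11
The 2 values of 26 occupy positions 1–2 → average rank (1+2)/2 = 1.5.

1.5, 6, 1.5, 5, 4, 3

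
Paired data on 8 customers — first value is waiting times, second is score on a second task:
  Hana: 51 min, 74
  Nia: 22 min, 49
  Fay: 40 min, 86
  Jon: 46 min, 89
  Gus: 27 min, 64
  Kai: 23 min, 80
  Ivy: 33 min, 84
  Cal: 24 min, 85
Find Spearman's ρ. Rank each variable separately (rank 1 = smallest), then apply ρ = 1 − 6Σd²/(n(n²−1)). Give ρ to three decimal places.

Ranks of variable 1: 8, 1, 6, 7, 4, 2, 5, 3
Ranks of variable 2: 3, 1, 7, 8, 2, 4, 5, 6
d = r₁ − r₂: 5, 0, -1, -1, 2, -2, 0, -3
d²: 25, 0, 1, 1, 4, 4, 0, 9; Σd² = 44
ρ = 1 − 6·44/(8·63) = 1 − 264/504 = 0.476

0.476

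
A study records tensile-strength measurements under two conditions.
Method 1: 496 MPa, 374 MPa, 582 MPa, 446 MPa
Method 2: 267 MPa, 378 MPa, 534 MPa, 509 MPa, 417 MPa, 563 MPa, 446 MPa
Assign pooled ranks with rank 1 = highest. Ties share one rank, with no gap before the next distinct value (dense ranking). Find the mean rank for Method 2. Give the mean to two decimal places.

Sorted (descending): 582, 563, 534, 509, 496, 446, 446, 417, 378, 374, 267
The 2 values of 446 share dense rank 6.
Remaining distinct values take the next consecutive integers.
Method 2 values → pooled ranks: 267→10, 378→8, 534→3, 509→4, 417→7, 563→2, 446→6
Mean rank = (10 + 8 + 3 + 4 + 7 + 2 + 6) / 7 = 5.71

5.71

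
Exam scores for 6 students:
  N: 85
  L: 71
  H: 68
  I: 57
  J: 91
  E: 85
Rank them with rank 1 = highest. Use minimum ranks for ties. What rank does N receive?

2

Sorted (descending): 91, 85, 85, 71, 68, 57
The 2 values of 85 occupy positions 2–3 → each gets rank 2.
N has value 85 → rank 2.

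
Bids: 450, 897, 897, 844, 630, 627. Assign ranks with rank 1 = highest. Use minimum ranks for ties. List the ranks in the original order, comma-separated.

Sorted (descending): 897, 897, 844, 630, 627, 450
The 2 values of 897 occupy positions 1–2 → each gets rank 1.

6, 1, 1, 3, 4, 5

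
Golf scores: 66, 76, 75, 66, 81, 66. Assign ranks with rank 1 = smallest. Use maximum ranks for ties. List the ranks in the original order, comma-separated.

Sorted (ascending): 66, 66, 66, 75, 76, 81
The 3 values of 66 occupy positions 1–3 → each gets rank 3.

3, 5, 4, 3, 6, 3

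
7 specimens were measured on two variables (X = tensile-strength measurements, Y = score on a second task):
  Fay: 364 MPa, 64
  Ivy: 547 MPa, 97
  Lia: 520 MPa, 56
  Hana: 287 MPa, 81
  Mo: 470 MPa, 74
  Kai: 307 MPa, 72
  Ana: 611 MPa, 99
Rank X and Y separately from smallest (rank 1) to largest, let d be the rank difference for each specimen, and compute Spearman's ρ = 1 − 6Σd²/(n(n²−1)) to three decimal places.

0.393

Ranks of variable 1: 3, 6, 5, 1, 4, 2, 7
Ranks of variable 2: 2, 6, 1, 5, 4, 3, 7
d = r₁ − r₂: 1, 0, 4, -4, 0, -1, 0
d²: 1, 0, 16, 16, 0, 1, 0; Σd² = 34
ρ = 1 − 6·34/(7·48) = 1 − 204/336 = 0.393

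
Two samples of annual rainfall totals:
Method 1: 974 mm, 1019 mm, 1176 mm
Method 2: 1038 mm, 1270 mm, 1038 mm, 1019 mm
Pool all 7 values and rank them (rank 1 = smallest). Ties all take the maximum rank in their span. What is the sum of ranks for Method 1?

10

Sorted (ascending): 974, 1019, 1019, 1038, 1038, 1176, 1270
The 2 values of 1019 occupy positions 2–3 → each gets rank 3.
The 2 values of 1038 occupy positions 4–5 → each gets rank 5.
Method 1 values → pooled ranks: 974→1, 1019→3, 1176→6
Rank sum = 1 + 3 + 6 = 10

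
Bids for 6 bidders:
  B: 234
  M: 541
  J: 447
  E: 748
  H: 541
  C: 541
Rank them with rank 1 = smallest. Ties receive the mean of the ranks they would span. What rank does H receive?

Sorted (ascending): 234, 447, 541, 541, 541, 748
The 3 values of 541 occupy positions 3–5 → average rank 4.
H has value 541 → rank 4.

4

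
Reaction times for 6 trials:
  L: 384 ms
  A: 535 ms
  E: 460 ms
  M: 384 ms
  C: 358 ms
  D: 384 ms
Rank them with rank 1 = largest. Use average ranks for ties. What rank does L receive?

Sorted (descending): 535, 460, 384, 384, 384, 358
The 3 values of 384 occupy positions 3–5 → average rank 4.
L has value 384 ms → rank 4.

4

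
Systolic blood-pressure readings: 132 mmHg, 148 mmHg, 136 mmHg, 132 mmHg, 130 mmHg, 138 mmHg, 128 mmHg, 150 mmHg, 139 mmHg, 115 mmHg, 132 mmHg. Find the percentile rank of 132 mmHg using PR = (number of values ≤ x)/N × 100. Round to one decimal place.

N = 11.
Strictly below 132: 3. Equal to 132: 3.
PR = 6/11 × 100 = 54.5

54.5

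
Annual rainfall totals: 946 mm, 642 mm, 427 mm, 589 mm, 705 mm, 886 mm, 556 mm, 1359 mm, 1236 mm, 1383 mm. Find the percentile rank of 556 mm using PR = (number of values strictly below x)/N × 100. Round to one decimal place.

N = 10.
Strictly below 556: 1. Equal to 556: 1.
PR = 1/10 × 100 = 10.0

10.0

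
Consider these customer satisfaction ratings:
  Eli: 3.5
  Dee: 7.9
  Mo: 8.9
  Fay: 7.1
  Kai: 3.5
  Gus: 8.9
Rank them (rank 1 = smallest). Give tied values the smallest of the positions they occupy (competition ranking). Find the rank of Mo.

Sorted (ascending): 3.5, 3.5, 7.1, 7.9, 8.9, 8.9
The 2 values of 3.5 occupy positions 1–2 → each gets rank 1.
The 2 values of 8.9 occupy positions 5–6 → each gets rank 5.
Mo has value 8.9 → rank 5.

5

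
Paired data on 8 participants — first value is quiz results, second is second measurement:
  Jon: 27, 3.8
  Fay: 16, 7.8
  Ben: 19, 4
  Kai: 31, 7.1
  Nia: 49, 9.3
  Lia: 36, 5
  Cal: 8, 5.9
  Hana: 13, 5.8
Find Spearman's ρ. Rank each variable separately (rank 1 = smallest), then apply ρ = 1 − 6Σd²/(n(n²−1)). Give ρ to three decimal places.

Ranks of variable 1: 5, 3, 4, 6, 8, 7, 1, 2
Ranks of variable 2: 1, 7, 2, 6, 8, 3, 5, 4
d = r₁ − r₂: 4, -4, 2, 0, 0, 4, -4, -2
d²: 16, 16, 4, 0, 0, 16, 16, 4; Σd² = 72
ρ = 1 − 6·72/(8·63) = 1 − 432/504 = 0.143

0.143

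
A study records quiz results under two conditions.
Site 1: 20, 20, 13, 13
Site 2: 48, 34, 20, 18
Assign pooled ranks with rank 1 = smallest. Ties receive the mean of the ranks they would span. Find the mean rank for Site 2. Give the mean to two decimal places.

Sorted (ascending): 13, 13, 18, 20, 20, 20, 34, 48
The 2 values of 13 occupy positions 1–2 → average rank (1+2)/2 = 1.5.
The 3 values of 20 occupy positions 4–6 → average rank 5.
Site 2 values → pooled ranks: 48→8, 34→7, 20→5, 18→3
Mean rank = (8 + 7 + 5 + 3) / 4 = 5.75

5.75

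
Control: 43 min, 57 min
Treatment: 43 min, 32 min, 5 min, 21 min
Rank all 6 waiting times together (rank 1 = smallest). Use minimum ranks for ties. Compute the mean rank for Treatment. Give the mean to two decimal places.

2.50

Sorted (ascending): 5, 21, 32, 43, 43, 57
The 2 values of 43 occupy positions 4–5 → each gets rank 4.
Treatment values → pooled ranks: 43→4, 32→3, 5→1, 21→2
Mean rank = (4 + 3 + 1 + 2) / 4 = 2.50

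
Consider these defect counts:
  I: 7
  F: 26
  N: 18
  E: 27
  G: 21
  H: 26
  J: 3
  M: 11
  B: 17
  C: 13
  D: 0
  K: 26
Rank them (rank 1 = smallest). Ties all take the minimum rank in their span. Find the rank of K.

Sorted (ascending): 0, 3, 7, 11, 13, 17, 18, 21, 26, 26, 26, 27
The 3 values of 26 occupy positions 9–11 → each gets rank 9.
K has value 26 → rank 9.

9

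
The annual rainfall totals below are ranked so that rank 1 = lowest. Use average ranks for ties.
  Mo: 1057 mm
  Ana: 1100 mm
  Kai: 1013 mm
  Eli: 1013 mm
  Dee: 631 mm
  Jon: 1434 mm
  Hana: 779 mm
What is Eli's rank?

Sorted (ascending): 631, 779, 1013, 1013, 1057, 1100, 1434
The 2 values of 1013 occupy positions 3–4 → average rank (3+4)/2 = 3.5.
Eli has value 1013 mm → rank 3.5.

3.5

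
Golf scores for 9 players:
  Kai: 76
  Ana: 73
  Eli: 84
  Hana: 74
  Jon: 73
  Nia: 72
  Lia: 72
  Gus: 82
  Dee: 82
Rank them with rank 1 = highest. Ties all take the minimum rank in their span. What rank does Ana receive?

Sorted (descending): 84, 82, 82, 76, 74, 73, 73, 72, 72
The 2 values of 82 occupy positions 2–3 → each gets rank 2.
The 2 values of 73 occupy positions 6–7 → each gets rank 6.
The 2 values of 72 occupy positions 8–9 → each gets rank 8.
Ana has value 73 → rank 6.

6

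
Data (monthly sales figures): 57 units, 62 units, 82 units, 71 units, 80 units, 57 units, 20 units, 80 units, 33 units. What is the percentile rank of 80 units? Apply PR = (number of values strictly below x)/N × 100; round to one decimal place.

N = 9.
Strictly below 80: 6. Equal to 80: 2.
PR = 6/9 × 100 = 66.7

66.7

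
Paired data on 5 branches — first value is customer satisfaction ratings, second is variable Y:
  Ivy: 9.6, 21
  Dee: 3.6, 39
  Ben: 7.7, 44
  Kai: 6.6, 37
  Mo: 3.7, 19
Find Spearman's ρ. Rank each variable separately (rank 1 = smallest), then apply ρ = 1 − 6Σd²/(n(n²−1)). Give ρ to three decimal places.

Ranks of variable 1: 5, 1, 4, 3, 2
Ranks of variable 2: 2, 4, 5, 3, 1
d = r₁ − r₂: 3, -3, -1, 0, 1
d²: 9, 9, 1, 0, 1; Σd² = 20
ρ = 1 − 6·20/(5·24) = 1 − 120/120 = 0.000

0.000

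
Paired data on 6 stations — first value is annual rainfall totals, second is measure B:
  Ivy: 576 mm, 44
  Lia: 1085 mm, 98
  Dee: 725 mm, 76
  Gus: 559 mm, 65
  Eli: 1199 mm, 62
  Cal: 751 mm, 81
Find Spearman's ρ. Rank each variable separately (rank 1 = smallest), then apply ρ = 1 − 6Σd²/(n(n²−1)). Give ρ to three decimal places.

0.314

Ranks of variable 1: 2, 5, 3, 1, 6, 4
Ranks of variable 2: 1, 6, 4, 3, 2, 5
d = r₁ − r₂: 1, -1, -1, -2, 4, -1
d²: 1, 1, 1, 4, 16, 1; Σd² = 24
ρ = 1 − 6·24/(6·35) = 1 − 144/210 = 0.314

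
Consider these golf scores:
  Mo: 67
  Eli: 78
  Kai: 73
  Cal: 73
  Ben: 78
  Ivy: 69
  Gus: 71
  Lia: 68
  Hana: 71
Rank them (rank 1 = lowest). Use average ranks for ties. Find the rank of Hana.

Sorted (ascending): 67, 68, 69, 71, 71, 73, 73, 78, 78
The 2 values of 71 occupy positions 4–5 → average rank (4+5)/2 = 4.5.
The 2 values of 73 occupy positions 6–7 → average rank (6+7)/2 = 6.5.
The 2 values of 78 occupy positions 8–9 → average rank (8+9)/2 = 8.5.
Hana has value 71 → rank 4.5.

4.5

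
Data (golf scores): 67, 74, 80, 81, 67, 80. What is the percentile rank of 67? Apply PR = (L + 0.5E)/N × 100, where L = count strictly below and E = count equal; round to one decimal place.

16.7

N = 6.
Strictly below 67: 0. Equal to 67: 2.
PR = (0 + 0.5·2)/6 × 100 = 16.7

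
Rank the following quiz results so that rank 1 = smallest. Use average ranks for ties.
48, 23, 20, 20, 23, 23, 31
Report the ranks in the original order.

Sorted (ascending): 20, 20, 23, 23, 23, 31, 48
The 2 values of 20 occupy positions 1–2 → average rank (1+2)/2 = 1.5.
The 3 values of 23 occupy positions 3–5 → average rank 4.

7, 4, 1.5, 1.5, 4, 4, 6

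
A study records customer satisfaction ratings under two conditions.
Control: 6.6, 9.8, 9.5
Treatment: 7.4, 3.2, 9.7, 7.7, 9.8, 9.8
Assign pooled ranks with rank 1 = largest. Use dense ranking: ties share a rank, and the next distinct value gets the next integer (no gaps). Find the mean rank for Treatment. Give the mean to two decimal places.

Sorted (descending): 9.8, 9.8, 9.8, 9.7, 9.5, 7.7, 7.4, 6.6, 3.2
The 3 values of 9.8 share dense rank 1.
Remaining distinct values take the next consecutive integers.
Treatment values → pooled ranks: 7.4→5, 3.2→7, 9.7→2, 7.7→4, 9.8→1, 9.8→1
Mean rank = (5 + 7 + 2 + 4 + 1 + 1) / 6 = 3.33

3.33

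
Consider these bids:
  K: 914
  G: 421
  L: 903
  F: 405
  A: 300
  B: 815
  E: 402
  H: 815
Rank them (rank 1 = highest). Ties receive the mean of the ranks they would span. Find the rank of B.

Sorted (descending): 914, 903, 815, 815, 421, 405, 402, 300
The 2 values of 815 occupy positions 3–4 → average rank (3+4)/2 = 3.5.
B has value 815 → rank 3.5.

3.5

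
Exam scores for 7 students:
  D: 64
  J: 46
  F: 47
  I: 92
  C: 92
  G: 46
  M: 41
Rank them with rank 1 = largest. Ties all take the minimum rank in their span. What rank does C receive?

Sorted (descending): 92, 92, 64, 47, 46, 46, 41
The 2 values of 92 occupy positions 1–2 → each gets rank 1.
The 2 values of 46 occupy positions 5–6 → each gets rank 5.
C has value 92 → rank 1.

1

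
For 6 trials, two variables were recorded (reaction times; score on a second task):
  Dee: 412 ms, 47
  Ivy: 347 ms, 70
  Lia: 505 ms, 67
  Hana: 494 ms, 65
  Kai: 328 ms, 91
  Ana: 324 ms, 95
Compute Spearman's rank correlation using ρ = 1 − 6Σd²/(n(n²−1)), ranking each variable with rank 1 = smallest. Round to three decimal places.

Ranks of variable 1: 4, 3, 6, 5, 2, 1
Ranks of variable 2: 1, 4, 3, 2, 5, 6
d = r₁ − r₂: 3, -1, 3, 3, -3, -5
d²: 9, 1, 9, 9, 9, 25; Σd² = 62
ρ = 1 − 6·62/(6·35) = 1 − 372/210 = -0.771

-0.771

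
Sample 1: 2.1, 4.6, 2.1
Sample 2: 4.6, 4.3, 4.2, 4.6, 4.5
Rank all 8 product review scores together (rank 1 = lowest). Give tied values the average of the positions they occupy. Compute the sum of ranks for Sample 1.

10

Sorted (ascending): 2.1, 2.1, 4.2, 4.3, 4.5, 4.6, 4.6, 4.6
The 2 values of 2.1 occupy positions 1–2 → average rank (1+2)/2 = 1.5.
The 3 values of 4.6 occupy positions 6–8 → average rank 7.
Sample 1 values → pooled ranks: 2.1→1.5, 4.6→7, 2.1→1.5
Rank sum = 1.5 + 7 + 1.5 = 10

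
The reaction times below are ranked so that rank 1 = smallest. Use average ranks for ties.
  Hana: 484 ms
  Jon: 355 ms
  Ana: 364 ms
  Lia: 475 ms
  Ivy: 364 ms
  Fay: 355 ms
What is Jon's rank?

Sorted (ascending): 355, 355, 364, 364, 475, 484
The 2 values of 355 occupy positions 1–2 → average rank (1+2)/2 = 1.5.
The 2 values of 364 occupy positions 3–4 → average rank (3+4)/2 = 3.5.
Jon has value 355 ms → rank 1.5.

1.5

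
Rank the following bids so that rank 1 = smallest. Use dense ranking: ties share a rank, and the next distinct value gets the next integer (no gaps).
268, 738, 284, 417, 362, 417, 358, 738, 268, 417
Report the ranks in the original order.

Sorted (ascending): 268, 268, 284, 358, 362, 417, 417, 417, 738, 738
The 2 values of 268 share dense rank 1.
The 3 values of 417 share dense rank 5.
The 2 values of 738 share dense rank 6.
Remaining distinct values take the next consecutive integers.

1, 6, 2, 5, 4, 5, 3, 6, 1, 5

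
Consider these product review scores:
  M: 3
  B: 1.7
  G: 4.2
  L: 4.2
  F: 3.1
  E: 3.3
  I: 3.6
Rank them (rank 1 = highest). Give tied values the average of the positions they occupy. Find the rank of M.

Sorted (descending): 4.2, 4.2, 3.6, 3.3, 3.1, 3, 1.7
The 2 values of 4.2 occupy positions 1–2 → average rank (1+2)/2 = 1.5.
M has value 3 → rank 6.

6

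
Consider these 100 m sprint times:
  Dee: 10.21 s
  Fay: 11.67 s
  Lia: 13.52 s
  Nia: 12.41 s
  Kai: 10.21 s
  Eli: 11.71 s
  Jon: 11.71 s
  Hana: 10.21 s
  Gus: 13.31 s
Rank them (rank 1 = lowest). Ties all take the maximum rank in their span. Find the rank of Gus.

Sorted (ascending): 10.21, 10.21, 10.21, 11.67, 11.71, 11.71, 12.41, 13.31, 13.52
The 3 values of 10.21 occupy positions 1–3 → each gets rank 3.
The 2 values of 11.71 occupy positions 5–6 → each gets rank 6.
Gus has value 13.31 s → rank 8.

8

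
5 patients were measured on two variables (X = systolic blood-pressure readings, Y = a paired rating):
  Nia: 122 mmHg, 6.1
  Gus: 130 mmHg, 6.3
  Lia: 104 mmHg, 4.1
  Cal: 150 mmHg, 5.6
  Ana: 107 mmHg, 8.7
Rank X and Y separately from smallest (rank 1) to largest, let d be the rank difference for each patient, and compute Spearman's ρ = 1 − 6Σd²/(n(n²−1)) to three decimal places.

0.100

Ranks of variable 1: 3, 4, 1, 5, 2
Ranks of variable 2: 3, 4, 1, 2, 5
d = r₁ − r₂: 0, 0, 0, 3, -3
d²: 0, 0, 0, 9, 9; Σd² = 18
ρ = 1 − 6·18/(5·24) = 1 − 108/120 = 0.100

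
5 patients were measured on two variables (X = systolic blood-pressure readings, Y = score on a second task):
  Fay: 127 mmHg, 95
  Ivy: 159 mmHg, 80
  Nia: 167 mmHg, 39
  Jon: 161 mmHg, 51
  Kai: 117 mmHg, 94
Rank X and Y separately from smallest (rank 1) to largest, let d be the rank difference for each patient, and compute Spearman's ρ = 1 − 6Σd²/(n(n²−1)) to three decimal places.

-0.900

Ranks of variable 1: 2, 3, 5, 4, 1
Ranks of variable 2: 5, 3, 1, 2, 4
d = r₁ − r₂: -3, 0, 4, 2, -3
d²: 9, 0, 16, 4, 9; Σd² = 38
ρ = 1 − 6·38/(5·24) = 1 − 228/120 = -0.900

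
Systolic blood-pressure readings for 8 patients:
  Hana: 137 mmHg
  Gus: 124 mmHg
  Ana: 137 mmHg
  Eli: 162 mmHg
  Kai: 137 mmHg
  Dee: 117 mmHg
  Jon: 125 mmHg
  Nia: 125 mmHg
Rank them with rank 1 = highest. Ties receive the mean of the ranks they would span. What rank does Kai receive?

Sorted (descending): 162, 137, 137, 137, 125, 125, 124, 117
The 3 values of 137 occupy positions 2–4 → average rank 3.
The 2 values of 125 occupy positions 5–6 → average rank (5+6)/2 = 5.5.
Kai has value 137 mmHg → rank 3.

3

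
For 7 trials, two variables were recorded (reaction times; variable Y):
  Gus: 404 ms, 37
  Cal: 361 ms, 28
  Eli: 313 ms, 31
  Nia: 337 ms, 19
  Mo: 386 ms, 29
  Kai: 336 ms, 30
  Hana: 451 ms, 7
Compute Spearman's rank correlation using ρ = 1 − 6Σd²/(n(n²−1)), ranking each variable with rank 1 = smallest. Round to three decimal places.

-0.321

Ranks of variable 1: 6, 4, 1, 3, 5, 2, 7
Ranks of variable 2: 7, 3, 6, 2, 4, 5, 1
d = r₁ − r₂: -1, 1, -5, 1, 1, -3, 6
d²: 1, 1, 25, 1, 1, 9, 36; Σd² = 74
ρ = 1 − 6·74/(7·48) = 1 − 444/336 = -0.321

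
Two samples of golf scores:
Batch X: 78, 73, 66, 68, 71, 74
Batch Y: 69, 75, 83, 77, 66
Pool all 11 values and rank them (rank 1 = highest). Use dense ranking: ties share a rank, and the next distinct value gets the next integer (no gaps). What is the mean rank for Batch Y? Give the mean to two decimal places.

5.20

Sorted (descending): 83, 78, 77, 75, 74, 73, 71, 69, 68, 66, 66
The 2 values of 66 share dense rank 10.
Remaining distinct values take the next consecutive integers.
Batch Y values → pooled ranks: 69→8, 75→4, 83→1, 77→3, 66→10
Mean rank = (8 + 4 + 1 + 3 + 10) / 5 = 5.20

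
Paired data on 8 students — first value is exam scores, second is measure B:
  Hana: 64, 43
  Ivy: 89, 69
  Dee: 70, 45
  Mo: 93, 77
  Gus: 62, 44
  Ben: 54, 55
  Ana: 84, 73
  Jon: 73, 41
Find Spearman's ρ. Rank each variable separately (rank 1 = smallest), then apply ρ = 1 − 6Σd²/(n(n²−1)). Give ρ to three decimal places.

0.571

Ranks of variable 1: 3, 7, 4, 8, 2, 1, 6, 5
Ranks of variable 2: 2, 6, 4, 8, 3, 5, 7, 1
d = r₁ − r₂: 1, 1, 0, 0, -1, -4, -1, 4
d²: 1, 1, 0, 0, 1, 16, 1, 16; Σd² = 36
ρ = 1 − 6·36/(8·63) = 1 − 216/504 = 0.571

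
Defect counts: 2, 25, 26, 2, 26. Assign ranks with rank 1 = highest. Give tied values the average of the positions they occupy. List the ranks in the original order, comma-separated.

Sorted (descending): 26, 26, 25, 2, 2
The 2 values of 26 occupy positions 1–2 → average rank (1+2)/2 = 1.5.
The 2 values of 2 occupy positions 4–5 → average rank (4+5)/2 = 4.5.

4.5, 3, 1.5, 4.5, 1.5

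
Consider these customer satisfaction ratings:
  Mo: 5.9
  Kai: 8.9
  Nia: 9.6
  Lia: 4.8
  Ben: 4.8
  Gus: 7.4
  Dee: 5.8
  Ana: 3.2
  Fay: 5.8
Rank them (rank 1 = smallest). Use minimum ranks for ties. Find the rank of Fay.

4

Sorted (ascending): 3.2, 4.8, 4.8, 5.8, 5.8, 5.9, 7.4, 8.9, 9.6
The 2 values of 4.8 occupy positions 2–3 → each gets rank 2.
The 2 values of 5.8 occupy positions 4–5 → each gets rank 4.
Fay has value 5.8 → rank 4.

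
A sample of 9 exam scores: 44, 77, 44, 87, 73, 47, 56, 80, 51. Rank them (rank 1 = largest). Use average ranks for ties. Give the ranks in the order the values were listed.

8.5, 3, 8.5, 1, 4, 7, 5, 2, 6

Sorted (descending): 87, 80, 77, 73, 56, 51, 47, 44, 44
The 2 values of 44 occupy positions 8–9 → average rank (8+9)/2 = 8.5.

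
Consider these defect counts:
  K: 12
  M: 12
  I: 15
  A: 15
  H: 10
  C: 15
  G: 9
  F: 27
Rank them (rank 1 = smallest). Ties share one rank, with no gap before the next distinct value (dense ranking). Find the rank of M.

3

Sorted (ascending): 9, 10, 12, 12, 15, 15, 15, 27
The 2 values of 12 share dense rank 3.
The 3 values of 15 share dense rank 4.
Remaining distinct values take the next consecutive integers.
M has value 12 → rank 3.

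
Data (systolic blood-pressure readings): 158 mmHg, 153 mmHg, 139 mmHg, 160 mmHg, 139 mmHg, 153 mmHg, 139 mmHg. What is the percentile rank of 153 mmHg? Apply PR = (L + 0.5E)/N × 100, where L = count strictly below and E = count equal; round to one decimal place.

N = 7.
Strictly below 153: 3. Equal to 153: 2.
PR = (3 + 0.5·2)/7 × 100 = 57.1

57.1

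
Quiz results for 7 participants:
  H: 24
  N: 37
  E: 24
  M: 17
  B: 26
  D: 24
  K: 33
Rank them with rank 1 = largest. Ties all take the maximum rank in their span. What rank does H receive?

6

Sorted (descending): 37, 33, 26, 24, 24, 24, 17
The 3 values of 24 occupy positions 4–6 → each gets rank 6.
H has value 24 → rank 6.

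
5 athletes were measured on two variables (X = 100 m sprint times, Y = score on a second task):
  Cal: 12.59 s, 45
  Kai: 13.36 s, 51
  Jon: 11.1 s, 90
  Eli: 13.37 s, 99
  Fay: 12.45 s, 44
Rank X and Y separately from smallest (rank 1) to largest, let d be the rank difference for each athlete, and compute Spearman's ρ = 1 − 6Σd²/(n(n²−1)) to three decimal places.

0.400

Ranks of variable 1: 3, 4, 1, 5, 2
Ranks of variable 2: 2, 3, 4, 5, 1
d = r₁ − r₂: 1, 1, -3, 0, 1
d²: 1, 1, 9, 0, 1; Σd² = 12
ρ = 1 − 6·12/(5·24) = 1 − 72/120 = 0.400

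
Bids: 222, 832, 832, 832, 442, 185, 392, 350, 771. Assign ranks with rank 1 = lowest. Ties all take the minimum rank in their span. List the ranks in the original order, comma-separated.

2, 7, 7, 7, 5, 1, 4, 3, 6

Sorted (ascending): 185, 222, 350, 392, 442, 771, 832, 832, 832
The 3 values of 832 occupy positions 7–9 → each gets rank 7.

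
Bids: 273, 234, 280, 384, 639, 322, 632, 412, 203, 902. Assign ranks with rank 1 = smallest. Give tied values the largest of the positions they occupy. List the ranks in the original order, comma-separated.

3, 2, 4, 6, 9, 5, 8, 7, 1, 10

Sorted (ascending): 203, 234, 273, 280, 322, 384, 412, 632, 639, 902
No ties — each value takes its position as its rank.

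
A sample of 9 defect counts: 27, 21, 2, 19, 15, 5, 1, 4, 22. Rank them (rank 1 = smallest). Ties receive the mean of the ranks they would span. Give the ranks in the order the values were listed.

9, 7, 2, 6, 5, 4, 1, 3, 8

Sorted (ascending): 1, 2, 4, 5, 15, 19, 21, 22, 27
No ties — each value takes its position as its rank.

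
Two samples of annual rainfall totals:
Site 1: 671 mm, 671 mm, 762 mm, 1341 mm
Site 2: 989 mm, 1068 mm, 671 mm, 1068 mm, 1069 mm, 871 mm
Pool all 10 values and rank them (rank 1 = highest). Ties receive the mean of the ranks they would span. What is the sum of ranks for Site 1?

26

Sorted (descending): 1341, 1069, 1068, 1068, 989, 871, 762, 671, 671, 671
The 2 values of 1068 occupy positions 3–4 → average rank (3+4)/2 = 3.5.
The 3 values of 671 occupy positions 8–10 → average rank 9.
Site 1 values → pooled ranks: 671→9, 671→9, 762→7, 1341→1
Rank sum = 9 + 9 + 7 + 1 = 26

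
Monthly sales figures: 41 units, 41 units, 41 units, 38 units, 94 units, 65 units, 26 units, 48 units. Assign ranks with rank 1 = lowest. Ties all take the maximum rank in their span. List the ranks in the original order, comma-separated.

5, 5, 5, 2, 8, 7, 1, 6

Sorted (ascending): 26, 38, 41, 41, 41, 48, 65, 94
The 3 values of 41 occupy positions 3–5 → each gets rank 5.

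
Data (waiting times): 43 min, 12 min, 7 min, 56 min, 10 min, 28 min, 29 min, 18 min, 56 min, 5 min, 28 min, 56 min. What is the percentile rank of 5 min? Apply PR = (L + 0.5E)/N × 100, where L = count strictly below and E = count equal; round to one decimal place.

4.2

N = 12.
Strictly below 5: 0. Equal to 5: 1.
PR = (0 + 0.5·1)/12 × 100 = 4.2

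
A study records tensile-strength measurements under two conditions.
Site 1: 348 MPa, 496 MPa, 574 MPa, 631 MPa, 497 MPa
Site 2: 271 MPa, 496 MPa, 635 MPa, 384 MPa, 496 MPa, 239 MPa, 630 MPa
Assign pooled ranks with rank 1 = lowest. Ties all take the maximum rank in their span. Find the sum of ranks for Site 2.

Sorted (ascending): 239, 271, 348, 384, 496, 496, 496, 497, 574, 630, 631, 635
The 3 values of 496 occupy positions 5–7 → each gets rank 7.
Site 2 values → pooled ranks: 271→2, 496→7, 635→12, 384→4, 496→7, 239→1, 630→10
Rank sum = 2 + 7 + 12 + 4 + 7 + 1 + 10 = 43

43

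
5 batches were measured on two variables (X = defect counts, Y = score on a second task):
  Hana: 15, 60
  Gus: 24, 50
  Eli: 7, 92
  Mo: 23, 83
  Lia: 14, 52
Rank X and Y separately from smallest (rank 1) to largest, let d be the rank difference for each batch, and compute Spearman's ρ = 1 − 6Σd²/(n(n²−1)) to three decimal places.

-0.600

Ranks of variable 1: 3, 5, 1, 4, 2
Ranks of variable 2: 3, 1, 5, 4, 2
d = r₁ − r₂: 0, 4, -4, 0, 0
d²: 0, 16, 16, 0, 0; Σd² = 32
ρ = 1 − 6·32/(5·24) = 1 − 192/120 = -0.600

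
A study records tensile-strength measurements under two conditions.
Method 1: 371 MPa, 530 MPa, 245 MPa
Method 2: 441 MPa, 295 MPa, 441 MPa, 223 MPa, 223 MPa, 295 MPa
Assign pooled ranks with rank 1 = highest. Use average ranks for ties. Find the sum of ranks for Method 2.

Sorted (descending): 530, 441, 441, 371, 295, 295, 245, 223, 223
The 2 values of 441 occupy positions 2–3 → average rank (2+3)/2 = 2.5.
The 2 values of 295 occupy positions 5–6 → average rank (5+6)/2 = 5.5.
The 2 values of 223 occupy positions 8–9 → average rank (8+9)/2 = 8.5.
Method 2 values → pooled ranks: 441→2.5, 295→5.5, 441→2.5, 223→8.5, 223→8.5, 295→5.5
Rank sum = 2.5 + 5.5 + 2.5 + 8.5 + 8.5 + 5.5 = 33

33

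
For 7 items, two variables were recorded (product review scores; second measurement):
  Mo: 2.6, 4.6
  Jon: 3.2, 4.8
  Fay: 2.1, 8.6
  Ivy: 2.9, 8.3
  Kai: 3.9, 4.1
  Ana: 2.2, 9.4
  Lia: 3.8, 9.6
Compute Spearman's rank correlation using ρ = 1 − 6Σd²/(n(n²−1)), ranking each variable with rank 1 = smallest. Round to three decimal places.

-0.321

Ranks of variable 1: 3, 5, 1, 4, 7, 2, 6
Ranks of variable 2: 2, 3, 5, 4, 1, 6, 7
d = r₁ − r₂: 1, 2, -4, 0, 6, -4, -1
d²: 1, 4, 16, 0, 36, 16, 1; Σd² = 74
ρ = 1 − 6·74/(7·48) = 1 − 444/336 = -0.321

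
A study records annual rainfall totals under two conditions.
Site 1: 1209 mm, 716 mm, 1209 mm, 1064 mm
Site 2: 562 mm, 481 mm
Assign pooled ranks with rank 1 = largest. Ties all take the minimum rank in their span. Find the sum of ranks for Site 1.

9

Sorted (descending): 1209, 1209, 1064, 716, 562, 481
The 2 values of 1209 occupy positions 1–2 → each gets rank 1.
Site 1 values → pooled ranks: 1209→1, 716→4, 1209→1, 1064→3
Rank sum = 1 + 4 + 1 + 3 = 9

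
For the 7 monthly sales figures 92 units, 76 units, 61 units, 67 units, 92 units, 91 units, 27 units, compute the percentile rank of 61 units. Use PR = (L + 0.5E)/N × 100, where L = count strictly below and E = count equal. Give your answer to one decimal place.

N = 7.
Strictly below 61: 1. Equal to 61: 1.
PR = (1 + 0.5·1)/7 × 100 = 21.4

21.4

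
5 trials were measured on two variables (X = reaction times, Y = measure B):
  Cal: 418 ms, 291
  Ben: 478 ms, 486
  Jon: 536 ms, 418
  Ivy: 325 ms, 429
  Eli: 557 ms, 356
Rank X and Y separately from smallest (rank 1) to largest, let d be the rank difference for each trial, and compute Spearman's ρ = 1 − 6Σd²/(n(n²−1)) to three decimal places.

Ranks of variable 1: 2, 3, 4, 1, 5
Ranks of variable 2: 1, 5, 3, 4, 2
d = r₁ − r₂: 1, -2, 1, -3, 3
d²: 1, 4, 1, 9, 9; Σd² = 24
ρ = 1 − 6·24/(5·24) = 1 − 144/120 = -0.200

-0.200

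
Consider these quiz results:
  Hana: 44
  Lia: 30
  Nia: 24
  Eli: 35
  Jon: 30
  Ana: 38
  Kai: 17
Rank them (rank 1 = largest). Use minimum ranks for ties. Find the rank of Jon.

Sorted (descending): 44, 38, 35, 30, 30, 24, 17
The 2 values of 30 occupy positions 4–5 → each gets rank 4.
Jon has value 30 → rank 4.

4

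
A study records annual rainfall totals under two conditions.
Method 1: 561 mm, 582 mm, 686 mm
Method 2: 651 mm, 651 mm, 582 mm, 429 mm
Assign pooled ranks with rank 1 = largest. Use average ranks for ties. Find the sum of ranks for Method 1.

Sorted (descending): 686, 651, 651, 582, 582, 561, 429
The 2 values of 651 occupy positions 2–3 → average rank (2+3)/2 = 2.5.
The 2 values of 582 occupy positions 4–5 → average rank (4+5)/2 = 4.5.
Method 1 values → pooled ranks: 561→6, 582→4.5, 686→1
Rank sum = 6 + 4.5 + 1 = 11.5

11.5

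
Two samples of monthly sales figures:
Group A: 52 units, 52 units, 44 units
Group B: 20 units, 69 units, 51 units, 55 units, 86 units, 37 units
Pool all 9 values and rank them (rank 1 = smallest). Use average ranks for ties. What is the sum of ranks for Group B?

Sorted (ascending): 20, 37, 44, 51, 52, 52, 55, 69, 86
The 2 values of 52 occupy positions 5–6 → average rank (5+6)/2 = 5.5.
Group B values → pooled ranks: 20→1, 69→8, 51→4, 55→7, 86→9, 37→2
Rank sum = 1 + 8 + 4 + 7 + 9 + 2 = 31

31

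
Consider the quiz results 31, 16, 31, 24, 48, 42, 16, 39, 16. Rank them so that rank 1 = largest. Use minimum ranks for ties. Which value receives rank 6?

Sorted (descending): 48, 42, 39, 31, 31, 24, 16, 16, 16
The 2 values of 31 occupy positions 4–5 → each gets rank 4.
The 3 values of 16 occupy positions 7–9 → each gets rank 7.
Rank 6 → value 24.

24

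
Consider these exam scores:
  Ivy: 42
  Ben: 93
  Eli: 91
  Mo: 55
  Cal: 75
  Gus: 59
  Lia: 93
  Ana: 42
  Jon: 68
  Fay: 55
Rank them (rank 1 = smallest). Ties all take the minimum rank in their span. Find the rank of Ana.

1

Sorted (ascending): 42, 42, 55, 55, 59, 68, 75, 91, 93, 93
The 2 values of 42 occupy positions 1–2 → each gets rank 1.
The 2 values of 55 occupy positions 3–4 → each gets rank 3.
The 2 values of 93 occupy positions 9–10 → each gets rank 9.
Ana has value 42 → rank 1.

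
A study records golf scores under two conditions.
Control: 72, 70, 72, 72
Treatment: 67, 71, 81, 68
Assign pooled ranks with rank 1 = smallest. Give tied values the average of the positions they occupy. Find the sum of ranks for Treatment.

Sorted (ascending): 67, 68, 70, 71, 72, 72, 72, 81
The 3 values of 72 occupy positions 5–7 → average rank 6.
Treatment values → pooled ranks: 67→1, 71→4, 81→8, 68→2
Rank sum = 1 + 4 + 8 + 2 = 15

15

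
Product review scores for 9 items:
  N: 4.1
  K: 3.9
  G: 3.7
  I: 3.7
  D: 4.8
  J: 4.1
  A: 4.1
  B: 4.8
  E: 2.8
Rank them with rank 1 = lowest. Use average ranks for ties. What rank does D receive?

8.5

Sorted (ascending): 2.8, 3.7, 3.7, 3.9, 4.1, 4.1, 4.1, 4.8, 4.8
The 2 values of 3.7 occupy positions 2–3 → average rank (2+3)/2 = 2.5.
The 3 values of 4.1 occupy positions 5–7 → average rank 6.
The 2 values of 4.8 occupy positions 8–9 → average rank (8+9)/2 = 8.5.
D has value 4.8 → rank 8.5.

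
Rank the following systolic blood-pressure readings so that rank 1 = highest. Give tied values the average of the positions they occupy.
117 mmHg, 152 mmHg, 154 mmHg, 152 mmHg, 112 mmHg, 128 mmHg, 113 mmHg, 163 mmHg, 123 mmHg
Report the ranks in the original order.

7, 3.5, 2, 3.5, 9, 5, 8, 1, 6

Sorted (descending): 163, 154, 152, 152, 128, 123, 117, 113, 112
The 2 values of 152 occupy positions 3–4 → average rank (3+4)/2 = 3.5.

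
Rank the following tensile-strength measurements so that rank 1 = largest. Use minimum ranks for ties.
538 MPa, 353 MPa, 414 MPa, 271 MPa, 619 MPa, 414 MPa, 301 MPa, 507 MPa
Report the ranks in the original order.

2, 6, 4, 8, 1, 4, 7, 3

Sorted (descending): 619, 538, 507, 414, 414, 353, 301, 271
The 2 values of 414 occupy positions 4–5 → each gets rank 4.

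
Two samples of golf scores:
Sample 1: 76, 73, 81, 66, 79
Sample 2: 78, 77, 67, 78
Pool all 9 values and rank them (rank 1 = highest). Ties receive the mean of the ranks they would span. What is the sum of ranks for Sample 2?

20

Sorted (descending): 81, 79, 78, 78, 77, 76, 73, 67, 66
The 2 values of 78 occupy positions 3–4 → average rank (3+4)/2 = 3.5.
Sample 2 values → pooled ranks: 78→3.5, 77→5, 67→8, 78→3.5
Rank sum = 3.5 + 5 + 8 + 3.5 = 20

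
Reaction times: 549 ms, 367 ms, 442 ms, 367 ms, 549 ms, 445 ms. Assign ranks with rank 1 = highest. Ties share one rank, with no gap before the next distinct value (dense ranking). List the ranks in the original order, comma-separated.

Sorted (descending): 549, 549, 445, 442, 367, 367
The 2 values of 549 share dense rank 1.
The 2 values of 367 share dense rank 4.
Remaining distinct values take the next consecutive integers.

1, 4, 3, 4, 1, 2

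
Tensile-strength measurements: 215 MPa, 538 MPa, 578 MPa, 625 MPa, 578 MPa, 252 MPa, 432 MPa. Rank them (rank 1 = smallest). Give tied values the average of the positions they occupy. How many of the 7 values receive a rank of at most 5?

4

Sorted (ascending): 215, 252, 432, 538, 578, 578, 625
The 2 values of 578 occupy positions 5–6 → average rank (5+6)/2 = 5.5.
Ranks ≤ 5: {1, 2, 3, 4} → 4 values.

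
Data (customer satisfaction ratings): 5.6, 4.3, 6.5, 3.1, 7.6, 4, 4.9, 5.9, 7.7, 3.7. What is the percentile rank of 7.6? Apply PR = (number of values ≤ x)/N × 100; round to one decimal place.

N = 10.
Strictly below 7.6: 8. Equal to 7.6: 1.
PR = 9/10 × 100 = 90.0

90.0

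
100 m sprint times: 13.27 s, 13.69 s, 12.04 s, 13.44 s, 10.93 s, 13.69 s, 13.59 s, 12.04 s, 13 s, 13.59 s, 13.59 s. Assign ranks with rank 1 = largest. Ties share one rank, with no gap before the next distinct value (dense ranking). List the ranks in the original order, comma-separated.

4, 1, 6, 3, 7, 1, 2, 6, 5, 2, 2

Sorted (descending): 13.69, 13.69, 13.59, 13.59, 13.59, 13.44, 13.27, 13, 12.04, 12.04, 10.93
The 2 values of 13.69 share dense rank 1.
The 3 values of 13.59 share dense rank 2.
The 2 values of 12.04 share dense rank 6.
Remaining distinct values take the next consecutive integers.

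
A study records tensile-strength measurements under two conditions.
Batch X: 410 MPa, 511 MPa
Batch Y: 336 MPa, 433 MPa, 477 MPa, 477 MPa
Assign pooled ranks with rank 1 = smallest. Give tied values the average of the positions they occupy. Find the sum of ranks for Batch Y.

13

Sorted (ascending): 336, 410, 433, 477, 477, 511
The 2 values of 477 occupy positions 4–5 → average rank (4+5)/2 = 4.5.
Batch Y values → pooled ranks: 336→1, 433→3, 477→4.5, 477→4.5
Rank sum = 1 + 3 + 4.5 + 4.5 = 13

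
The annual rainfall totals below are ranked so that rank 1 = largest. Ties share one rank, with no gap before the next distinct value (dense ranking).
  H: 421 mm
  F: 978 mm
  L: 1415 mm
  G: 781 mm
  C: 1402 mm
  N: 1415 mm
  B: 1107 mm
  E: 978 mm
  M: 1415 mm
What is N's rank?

1

Sorted (descending): 1415, 1415, 1415, 1402, 1107, 978, 978, 781, 421
The 3 values of 1415 share dense rank 1.
The 2 values of 978 share dense rank 4.
Remaining distinct values take the next consecutive integers.
N has value 1415 mm → rank 1.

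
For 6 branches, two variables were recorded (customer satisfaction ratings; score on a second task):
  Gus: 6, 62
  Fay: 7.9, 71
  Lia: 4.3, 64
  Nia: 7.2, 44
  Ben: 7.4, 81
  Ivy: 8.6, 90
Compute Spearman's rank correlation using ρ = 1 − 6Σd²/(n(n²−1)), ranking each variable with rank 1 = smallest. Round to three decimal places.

Ranks of variable 1: 2, 5, 1, 3, 4, 6
Ranks of variable 2: 2, 4, 3, 1, 5, 6
d = r₁ − r₂: 0, 1, -2, 2, -1, 0
d²: 0, 1, 4, 4, 1, 0; Σd² = 10
ρ = 1 − 6·10/(6·35) = 1 − 60/210 = 0.714

0.714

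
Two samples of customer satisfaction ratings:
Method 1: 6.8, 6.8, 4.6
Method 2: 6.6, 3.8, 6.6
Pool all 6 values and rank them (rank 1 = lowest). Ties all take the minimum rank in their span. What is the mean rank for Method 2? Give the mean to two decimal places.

2.33

Sorted (ascending): 3.8, 4.6, 6.6, 6.6, 6.8, 6.8
The 2 values of 6.6 occupy positions 3–4 → each gets rank 3.
The 2 values of 6.8 occupy positions 5–6 → each gets rank 5.
Method 2 values → pooled ranks: 6.6→3, 3.8→1, 6.6→3
Mean rank = (3 + 1 + 3) / 3 = 2.33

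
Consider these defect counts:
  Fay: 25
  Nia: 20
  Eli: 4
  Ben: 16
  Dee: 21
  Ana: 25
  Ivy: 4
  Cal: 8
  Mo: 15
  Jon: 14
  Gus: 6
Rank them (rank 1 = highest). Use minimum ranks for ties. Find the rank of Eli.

10

Sorted (descending): 25, 25, 21, 20, 16, 15, 14, 8, 6, 4, 4
The 2 values of 25 occupy positions 1–2 → each gets rank 1.
The 2 values of 4 occupy positions 10–11 → each gets rank 10.
Eli has value 4 → rank 10.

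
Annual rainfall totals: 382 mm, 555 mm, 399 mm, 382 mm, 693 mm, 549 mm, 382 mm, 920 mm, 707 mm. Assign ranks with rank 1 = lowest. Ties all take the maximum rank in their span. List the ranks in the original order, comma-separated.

Sorted (ascending): 382, 382, 382, 399, 549, 555, 693, 707, 920
The 3 values of 382 occupy positions 1–3 → each gets rank 3.

3, 6, 4, 3, 7, 5, 3, 9, 8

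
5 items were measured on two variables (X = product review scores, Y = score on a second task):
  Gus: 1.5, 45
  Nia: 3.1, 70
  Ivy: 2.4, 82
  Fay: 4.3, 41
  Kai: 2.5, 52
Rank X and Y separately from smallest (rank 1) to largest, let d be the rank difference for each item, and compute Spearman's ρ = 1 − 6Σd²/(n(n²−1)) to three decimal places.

-0.300

Ranks of variable 1: 1, 4, 2, 5, 3
Ranks of variable 2: 2, 4, 5, 1, 3
d = r₁ − r₂: -1, 0, -3, 4, 0
d²: 1, 0, 9, 16, 0; Σd² = 26
ρ = 1 − 6·26/(5·24) = 1 − 156/120 = -0.300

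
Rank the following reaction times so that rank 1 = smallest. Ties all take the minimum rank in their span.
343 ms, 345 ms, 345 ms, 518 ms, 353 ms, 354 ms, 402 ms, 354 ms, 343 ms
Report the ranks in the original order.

Sorted (ascending): 343, 343, 345, 345, 353, 354, 354, 402, 518
The 2 values of 343 occupy positions 1–2 → each gets rank 1.
The 2 values of 345 occupy positions 3–4 → each gets rank 3.
The 2 values of 354 occupy positions 6–7 → each gets rank 6.

1, 3, 3, 9, 5, 6, 8, 6, 1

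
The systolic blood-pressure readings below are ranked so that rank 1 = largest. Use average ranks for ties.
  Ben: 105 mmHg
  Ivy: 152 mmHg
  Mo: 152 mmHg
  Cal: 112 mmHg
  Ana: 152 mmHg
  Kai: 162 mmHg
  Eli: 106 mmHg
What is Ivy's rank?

3

Sorted (descending): 162, 152, 152, 152, 112, 106, 105
The 3 values of 152 occupy positions 2–4 → average rank 3.
Ivy has value 152 mmHg → rank 3.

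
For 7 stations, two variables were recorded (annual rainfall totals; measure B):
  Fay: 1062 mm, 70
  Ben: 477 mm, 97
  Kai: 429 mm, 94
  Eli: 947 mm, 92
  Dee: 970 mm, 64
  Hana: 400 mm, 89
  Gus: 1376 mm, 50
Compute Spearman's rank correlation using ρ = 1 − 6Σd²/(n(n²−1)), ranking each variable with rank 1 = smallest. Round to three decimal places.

Ranks of variable 1: 6, 3, 2, 4, 5, 1, 7
Ranks of variable 2: 3, 7, 6, 5, 2, 4, 1
d = r₁ − r₂: 3, -4, -4, -1, 3, -3, 6
d²: 9, 16, 16, 1, 9, 9, 36; Σd² = 96
ρ = 1 − 6·96/(7·48) = 1 − 576/336 = -0.714

-0.714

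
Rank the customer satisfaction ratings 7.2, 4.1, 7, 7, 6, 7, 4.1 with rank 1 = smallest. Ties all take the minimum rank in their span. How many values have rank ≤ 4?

Sorted (ascending): 4.1, 4.1, 6, 7, 7, 7, 7.2
The 2 values of 4.1 occupy positions 1–2 → each gets rank 1.
The 3 values of 7 occupy positions 4–6 → each gets rank 4.
Ranks ≤ 4: {1, 1, 3, 4, 4, 4} → 6 values.

6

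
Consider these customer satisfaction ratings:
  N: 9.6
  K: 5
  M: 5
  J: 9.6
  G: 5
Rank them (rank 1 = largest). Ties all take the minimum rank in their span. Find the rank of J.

Sorted (descending): 9.6, 9.6, 5, 5, 5
The 2 values of 9.6 occupy positions 1–2 → each gets rank 1.
The 3 values of 5 occupy positions 3–5 → each gets rank 3.
J has value 9.6 → rank 1.

1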